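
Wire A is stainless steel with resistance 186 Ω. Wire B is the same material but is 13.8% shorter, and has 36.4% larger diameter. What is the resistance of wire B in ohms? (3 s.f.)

R ∝ L/d², so R_B/R_A = (1 − 13.8/100) × (1 + 36.4/100)⁻²
= 0.862 × 0.5375 = 0.4633
R_B = 0.4633 × 186 = 86.2 Ω

86.2 Ω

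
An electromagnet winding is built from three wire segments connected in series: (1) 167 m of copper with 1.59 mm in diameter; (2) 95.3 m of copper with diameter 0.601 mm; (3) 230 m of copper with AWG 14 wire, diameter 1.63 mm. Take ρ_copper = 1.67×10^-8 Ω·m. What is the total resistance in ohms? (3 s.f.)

8.86 Ω

Seg 1: A = π(d/2)² = π(7.9500e-04 m)² = 1.986e-06 m²
R_1 = (1.67×10^-8)(167)/(1.986e-06) = 1.405 Ω
Seg 2: A = π(d/2)² = π(3.0050e-04 m)² = 2.837e-07 m²
R_2 = (1.67×10^-8)(95.3)/(2.837e-07) = 5.61 Ω
Seg 3: A = π(1.63/2 mm)² = π(8.1500e-04 m)² = 2.087e-06 m²
R_3 = (1.67×10^-8)(230)/(2.087e-06) = 1.841 Ω
R_total = R_1 + R_2 + R_3 = 8.86 Ω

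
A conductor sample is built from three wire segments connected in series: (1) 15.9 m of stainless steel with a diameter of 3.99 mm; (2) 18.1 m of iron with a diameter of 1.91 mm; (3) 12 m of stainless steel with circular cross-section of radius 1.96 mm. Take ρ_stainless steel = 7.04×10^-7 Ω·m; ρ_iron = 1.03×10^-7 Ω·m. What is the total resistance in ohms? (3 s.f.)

Seg 1: A = π(d/2)² = π(1.9950e-03 m)² = 1.250e-05 m²
R_1 = (7.04×10^-7)(15.9)/(1.250e-05) = 0.8952 Ω
Seg 2: A = π(d/2)² = π(9.5500e-04 m)² = 2.865e-06 m²
R_2 = (1.03×10^-7)(18.1)/(2.865e-06) = 0.6507 Ω
Seg 3: A = πr² = π(1.9600e-03 m)² = 1.207e-05 m²
R_3 = (7.04×10^-7)(12)/(1.207e-05) = 0.7 Ω
R_total = R_1 + R_2 + R_3 = 2.25 Ω

2.25 Ω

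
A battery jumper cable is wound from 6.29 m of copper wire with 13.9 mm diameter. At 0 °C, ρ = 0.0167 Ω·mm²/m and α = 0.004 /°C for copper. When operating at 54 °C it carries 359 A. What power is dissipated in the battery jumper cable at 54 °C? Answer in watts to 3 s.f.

108 W

ρ = 0.0167 Ω·mm²/m = 1.67×10^-8 Ω·m
A = π(d/2)² = π(6.9500e-03 m)² = 1.517e-04 m²
R₍0₎ = ρL/A = (1.67×10^-8)(6.29)/(1.517e-04) = 6.922×10^-4 Ω
R₍54₎ = R₍0₎(1 + αΔT) = 6.922×10^-4 × (1 + 0.004×54) = 8.417×10^-4 Ω
P = I²R = (359)² × 8.417×10^-4 = 108 W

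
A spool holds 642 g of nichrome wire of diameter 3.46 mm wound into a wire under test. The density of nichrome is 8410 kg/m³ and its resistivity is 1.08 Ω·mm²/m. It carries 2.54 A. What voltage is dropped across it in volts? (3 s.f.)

ρ = 1.08 Ω·mm²/m = 1.08×10^-6 Ω·m
A = π(d/2)² = π(1.7300e-03 m)² = 9.4025e-06 m²
L = m/(density·A) = 0.642/(8410×9.4025e-06) = 8.119 m
R = ρL/A = (1.08×10^-6)(8.119)/(9.4025e-06) = 0.9326 Ω
V = IR = 2.54 × 0.9326 = 2.37 V

2.37 V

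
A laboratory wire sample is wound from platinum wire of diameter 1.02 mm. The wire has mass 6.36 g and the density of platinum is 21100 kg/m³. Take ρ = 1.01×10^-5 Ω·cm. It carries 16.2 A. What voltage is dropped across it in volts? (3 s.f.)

0.739 V

ρ = 1.01×10^-5 Ω·cm = 1.01×10^-7 Ω·m
A = π(d/2)² = π(5.1000e-04 m)² = 8.1713e-07 m²
L = m/(density·A) = 0.00636/(21100×8.1713e-07) = 0.3689 m
R = ρL/A = (1.01×10^-7)(0.3689)/(8.1713e-07) = 0.04559 Ω
V = IR = 16.2 × 0.04559 = 0.739 V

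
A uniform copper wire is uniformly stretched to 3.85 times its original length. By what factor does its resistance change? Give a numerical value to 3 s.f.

14.8

Volume constant ⇒ A' = A/k with k = 3.85. R' = ρ(kL)/(A/k) = k²R.
Factor = 14.8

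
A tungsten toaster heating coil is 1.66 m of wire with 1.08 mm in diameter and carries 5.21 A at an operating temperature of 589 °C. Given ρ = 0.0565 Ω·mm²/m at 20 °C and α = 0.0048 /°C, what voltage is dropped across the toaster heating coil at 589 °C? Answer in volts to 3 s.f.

1.99 V

ρ = 0.0565 Ω·mm²/m = 5.65×10^-8 Ω·m
A = π(d/2)² = π(5.4000e-04 m)² = 9.161e-07 m²
R₍20₎ = ρL/A = (5.65×10^-8)(1.66)/(9.161e-07) = 0.1024 Ω
R₍589₎ = R₍20₎(1 + αΔT) = 0.1024 × (1 + 0.0048×569) = 0.382 Ω
V = IR = 5.21 × 0.382 = 1.99 V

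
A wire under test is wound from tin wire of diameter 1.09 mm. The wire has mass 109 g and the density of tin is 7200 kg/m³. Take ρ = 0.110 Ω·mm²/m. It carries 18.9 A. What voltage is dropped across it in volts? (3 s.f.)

36.1 V

ρ = 0.110 Ω·mm²/m = 1.10×10^-7 Ω·m
A = π(d/2)² = π(5.4500e-04 m)² = 9.3313e-07 m²
L = m/(density·A) = 0.109/(7200×9.3313e-07) = 16.22 m
R = ρL/A = (1.10×10^-7)(16.22)/(9.3313e-07) = 1.912 Ω
V = IR = 18.9 × 1.912 = 36.1 V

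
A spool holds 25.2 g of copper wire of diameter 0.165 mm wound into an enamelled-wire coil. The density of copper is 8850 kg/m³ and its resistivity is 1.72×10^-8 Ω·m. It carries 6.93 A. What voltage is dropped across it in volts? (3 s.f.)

742 V

A = π(d/2)² = π(8.2500e-05 m)² = 2.1382e-08 m²
L = m/(density·A) = 0.0252/(8850×2.1382e-08) = 133.2 m
R = ρL/A = (1.72×10^-8)(133.2)/(2.1382e-08) = 107.1 Ω
V = IR = 6.93 × 107.1 = 742 V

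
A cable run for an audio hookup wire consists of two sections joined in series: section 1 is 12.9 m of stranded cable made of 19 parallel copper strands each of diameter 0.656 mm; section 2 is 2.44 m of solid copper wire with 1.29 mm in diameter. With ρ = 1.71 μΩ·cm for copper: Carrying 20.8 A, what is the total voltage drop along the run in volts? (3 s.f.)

ρ = 1.71 μΩ·cm = 1.71×10^-8 Ω·m
Section 1: A_strand = π(3.2800e-04)² = 3.380e-07 m²; R₁ = ρL/(N·A_s) = (1.71×10^-8)(12.9)/(19×3.380e-07) = 0.03435 Ω
Section 2: A = π(d/2)² = π(6.4500e-04 m)² = 1.307e-06 m²
R₂ = (1.71×10^-8)(2.44)/(1.307e-06) = 0.03192 Ω
R = R₁ + R₂ = 0.06627 Ω
V = IR = 20.8 × 0.06627 = 1.38 V

1.38 V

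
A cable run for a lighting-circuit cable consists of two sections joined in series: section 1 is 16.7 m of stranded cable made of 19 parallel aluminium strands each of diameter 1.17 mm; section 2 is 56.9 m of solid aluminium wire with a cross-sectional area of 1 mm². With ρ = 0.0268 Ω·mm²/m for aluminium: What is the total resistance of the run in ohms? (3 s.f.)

1.55 Ω

ρ = 0.0268 Ω·mm²/m = 2.68×10^-8 Ω·m
Section 1: A_strand = π(5.8500e-04)² = 1.075e-06 m²; R₁ = ρL/(N·A_s) = (2.68×10^-8)(16.7)/(19×1.075e-06) = 0.02191 Ω
Section 2: A = 1 mm² = 1.000e-06 m²
R₂ = (2.68×10^-8)(56.9)/(1.000e-06) = 1.525 Ω
R = R₁ + R₂ = 1.55 Ω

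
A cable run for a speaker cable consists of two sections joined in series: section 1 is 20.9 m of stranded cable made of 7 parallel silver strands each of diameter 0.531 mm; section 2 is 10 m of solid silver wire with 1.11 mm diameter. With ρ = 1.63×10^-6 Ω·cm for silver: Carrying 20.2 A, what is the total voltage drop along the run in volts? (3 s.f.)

ρ = 1.63×10^-6 Ω·cm = 1.63×10^-8 Ω·m
Section 1: A_strand = π(2.6550e-04)² = 2.215e-07 m²; R₁ = ρL/(N·A_s) = (1.63×10^-8)(20.9)/(7×2.215e-07) = 0.2198 Ω
Section 2: A = π(d/2)² = π(5.5500e-04 m)² = 9.677e-07 m²
R₂ = (1.63×10^-8)(10)/(9.677e-07) = 0.1684 Ω
R = R₁ + R₂ = 0.3882 Ω
V = IR = 20.2 × 0.3882 = 7.84 V

7.84 V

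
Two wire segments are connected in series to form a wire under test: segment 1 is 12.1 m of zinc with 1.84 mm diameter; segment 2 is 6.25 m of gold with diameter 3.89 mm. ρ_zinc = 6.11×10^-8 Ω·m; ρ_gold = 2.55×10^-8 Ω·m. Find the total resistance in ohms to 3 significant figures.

Segment 1: A = π(d/2)² = π(9.2000e-04 m)² = 2.659e-06 m²
R₁ = ρL/A = (6.11×10^-8)(12.1)/(2.659e-06) = 0.278 Ω
Segment 2: A = π(d/2)² = π(1.9450e-03 m)² = 1.188e-05 m²
R₂ = (2.55×10^-8)(6.25)/(1.188e-05) = 0.01341 Ω
R = R₁ + R₂ = 0.291 Ω

0.291 Ω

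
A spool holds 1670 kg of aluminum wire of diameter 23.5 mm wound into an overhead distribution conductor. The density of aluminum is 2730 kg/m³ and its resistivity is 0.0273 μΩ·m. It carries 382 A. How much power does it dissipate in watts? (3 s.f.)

ρ = 0.0273 μΩ·m = 2.73×10^-8 Ω·m
A = π(d/2)² = π(1.1750e-02 m)² = 4.3374e-04 m²
L = m/(density·A) = 1670/(2730×4.3374e-04) = 1410 m
R = ρL/A = (2.73×10^-8)(1410)/(4.3374e-04) = 0.08877 Ω
P = I²R = (382)² × 0.08877 = 13000 W

13000 W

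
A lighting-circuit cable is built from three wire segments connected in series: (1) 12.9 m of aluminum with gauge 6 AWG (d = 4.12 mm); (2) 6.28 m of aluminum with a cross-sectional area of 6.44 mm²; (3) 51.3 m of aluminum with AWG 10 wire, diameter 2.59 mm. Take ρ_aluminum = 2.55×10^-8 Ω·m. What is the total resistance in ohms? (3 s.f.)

0.298 Ω

Seg 1: A = π(4.12/2 mm)² = π(2.0600e-03 m)² = 1.333e-05 m²
R_1 = (2.55×10^-8)(12.9)/(1.333e-05) = 0.02467 Ω
Seg 2: A = 6.44 mm² = 6.440e-06 m²
R_2 = (2.55×10^-8)(6.28)/(6.440e-06) = 0.02487 Ω
Seg 3: A = π(2.59/2 mm)² = π(1.2950e-03 m)² = 5.269e-06 m²
R_3 = (2.55×10^-8)(51.3)/(5.269e-06) = 0.2483 Ω
R_total = R_1 + R_2 + R_3 = 0.298 Ω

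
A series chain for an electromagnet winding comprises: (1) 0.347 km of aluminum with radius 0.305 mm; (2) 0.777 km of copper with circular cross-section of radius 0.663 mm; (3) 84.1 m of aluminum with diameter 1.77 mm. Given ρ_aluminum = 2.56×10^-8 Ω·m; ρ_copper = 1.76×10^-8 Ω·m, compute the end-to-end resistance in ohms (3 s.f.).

Seg 1: A = πr² = π(3.0500e-04 m)² = 2.922e-07 m²
R_1 = (2.56×10^-8)(347)/(2.922e-07) = 30.4 Ω
Seg 2: A = πr² = π(6.6300e-04 m)² = 1.381e-06 m²
R_2 = (1.76×10^-8)(777)/(1.381e-06) = 9.903 Ω
Seg 3: A = π(d/2)² = π(8.8500e-04 m)² = 2.461e-06 m²
R_3 = (2.56×10^-8)(84.1)/(2.461e-06) = 0.875 Ω
R_total = R_1 + R_2 + R_3 = 41.2 Ω

41.2 Ω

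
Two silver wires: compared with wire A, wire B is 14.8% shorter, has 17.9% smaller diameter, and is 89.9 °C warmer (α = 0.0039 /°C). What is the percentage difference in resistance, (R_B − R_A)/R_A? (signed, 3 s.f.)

70.7%

R ∝ ρL/d² with ρ ∝ (1+αΔT), so R_B/R_A = (1 − 14.8/100) × (1 − 17.9/100)⁻² × (1 + 0.0039×89.9)
= 0.852 × 1.484 × 1.351 = 1.707
(R_B − R_A)/R_A = 1.707 − 1 = 70.7%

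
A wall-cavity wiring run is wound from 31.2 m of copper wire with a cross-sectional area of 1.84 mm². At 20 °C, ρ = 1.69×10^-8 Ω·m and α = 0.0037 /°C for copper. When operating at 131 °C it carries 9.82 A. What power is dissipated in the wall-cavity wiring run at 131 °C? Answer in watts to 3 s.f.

A = 1.84 mm² = 1.840e-06 m²
R₍20₎ = ρL/A = (1.69×10^-8)(31.2)/(1.840e-06) = 0.2866 Ω
R₍131₎ = R₍20₎(1 + αΔT) = 0.2866 × (1 + 0.0037×111) = 0.4043 Ω
P = I²R = (9.82)² × 0.4043 = 39.0 W

39.0 W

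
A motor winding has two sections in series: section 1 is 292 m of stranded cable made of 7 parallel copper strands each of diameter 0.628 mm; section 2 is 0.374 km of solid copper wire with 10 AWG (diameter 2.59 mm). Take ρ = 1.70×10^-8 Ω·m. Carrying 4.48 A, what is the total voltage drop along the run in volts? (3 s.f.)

Section 1: A_strand = π(3.1400e-04)² = 3.097e-07 m²; R₁ = ρL/(N·A_s) = (1.70×10^-8)(292)/(7×3.097e-07) = 2.289 Ω
Section 2: A = π(2.59/2 mm)² = π(1.2950e-03 m)² = 5.269e-06 m²
R₂ = (1.70×10^-8)(374)/(5.269e-06) = 1.207 Ω
R = R₁ + R₂ = 3.496 Ω
V = IR = 4.48 × 3.496 = 15.7 V

15.7 V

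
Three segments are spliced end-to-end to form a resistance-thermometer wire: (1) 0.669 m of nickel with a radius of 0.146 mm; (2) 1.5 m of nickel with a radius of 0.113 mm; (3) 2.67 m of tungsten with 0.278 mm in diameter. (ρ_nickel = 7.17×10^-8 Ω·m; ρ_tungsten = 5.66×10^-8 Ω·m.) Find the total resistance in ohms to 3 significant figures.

5.89 Ω

Seg 1: A = πr² = π(1.4600e-04 m)² = 6.697e-08 m²
R_1 = (7.17×10^-8)(0.669)/(6.697e-08) = 0.7163 Ω
Seg 2: A = πr² = π(1.1300e-04 m)² = 4.011e-08 m²
R_2 = (7.17×10^-8)(1.5)/(4.011e-08) = 2.681 Ω
Seg 3: A = π(d/2)² = π(1.3900e-04 m)² = 6.070e-08 m²
R_3 = (5.66×10^-8)(2.67)/(6.070e-08) = 2.49 Ω
R_total = R_1 + R_2 + R_3 = 5.89 Ω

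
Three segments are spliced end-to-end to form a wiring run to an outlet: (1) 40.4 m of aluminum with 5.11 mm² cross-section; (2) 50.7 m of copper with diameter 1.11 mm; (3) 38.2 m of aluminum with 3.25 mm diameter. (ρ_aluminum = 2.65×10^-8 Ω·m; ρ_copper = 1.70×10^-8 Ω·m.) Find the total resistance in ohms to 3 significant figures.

Seg 1: A = 5.11 mm² = 5.110e-06 m²
R_1 = (2.65×10^-8)(40.4)/(5.110e-06) = 0.2095 Ω
Seg 2: A = π(d/2)² = π(5.5500e-04 m)² = 9.677e-07 m²
R_2 = (1.70×10^-8)(50.7)/(9.677e-07) = 0.8907 Ω
Seg 3: A = π(d/2)² = π(1.6250e-03 m)² = 8.296e-06 m²
R_3 = (2.65×10^-8)(38.2)/(8.296e-06) = 0.122 Ω
R_total = R_1 + R_2 + R_3 = 1.22 Ω

1.22 Ω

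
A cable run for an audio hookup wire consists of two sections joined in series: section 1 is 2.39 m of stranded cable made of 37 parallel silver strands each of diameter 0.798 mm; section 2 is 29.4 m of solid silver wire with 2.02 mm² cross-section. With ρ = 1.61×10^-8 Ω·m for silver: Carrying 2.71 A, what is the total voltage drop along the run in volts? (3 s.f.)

Section 1: A_strand = π(3.9900e-04)² = 5.001e-07 m²; R₁ = ρL/(N·A_s) = (1.61×10^-8)(2.39)/(37×5.001e-07) = 0.002079 Ω
Section 2: A = 2.02 mm² = 2.020e-06 m²
R₂ = (1.61×10^-8)(29.4)/(2.020e-06) = 0.2343 Ω
R = R₁ + R₂ = 0.2364 Ω
V = IR = 2.71 × 0.2364 = 0.641 V

0.641 V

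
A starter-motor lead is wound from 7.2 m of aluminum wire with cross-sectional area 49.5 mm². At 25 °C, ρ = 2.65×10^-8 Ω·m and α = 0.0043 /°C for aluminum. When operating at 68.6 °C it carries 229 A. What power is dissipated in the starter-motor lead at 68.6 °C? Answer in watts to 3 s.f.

240 W

A = 49.5 mm² = 4.950e-05 m²
R₍25₎ = ρL/A = (2.65×10^-8)(7.2)/(4.950e-05) = 0.003855 Ω
R₍68.6₎ = R₍25₎(1 + αΔT) = 0.003855 × (1 + 0.0043×43.6) = 0.004577 Ω
P = I²R = (229)² × 0.004577 = 240 W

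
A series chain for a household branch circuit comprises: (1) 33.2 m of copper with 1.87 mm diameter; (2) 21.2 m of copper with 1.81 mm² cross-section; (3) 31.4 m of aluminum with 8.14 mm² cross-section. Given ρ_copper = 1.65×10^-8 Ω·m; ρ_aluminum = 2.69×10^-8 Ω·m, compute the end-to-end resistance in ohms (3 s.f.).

0.496 Ω

Seg 1: A = π(d/2)² = π(9.3500e-04 m)² = 2.746e-06 m²
R_1 = (1.65×10^-8)(33.2)/(2.746e-06) = 0.1995 Ω
Seg 2: A = 1.81 mm² = 1.810e-06 m²
R_2 = (1.65×10^-8)(21.2)/(1.810e-06) = 0.1933 Ω
Seg 3: A = 8.14 mm² = 8.140e-06 m²
R_3 = (2.69×10^-8)(31.4)/(8.140e-06) = 0.1038 Ω
R_total = R_1 + R_2 + R_3 = 0.496 Ω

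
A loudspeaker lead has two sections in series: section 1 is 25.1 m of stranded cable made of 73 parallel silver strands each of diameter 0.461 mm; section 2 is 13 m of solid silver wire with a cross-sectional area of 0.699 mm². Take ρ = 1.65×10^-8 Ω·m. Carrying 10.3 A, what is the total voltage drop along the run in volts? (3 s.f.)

Section 1: A_strand = π(2.3050e-04)² = 1.669e-07 m²; R₁ = ρL/(N·A_s) = (1.65×10^-8)(25.1)/(73×1.669e-07) = 0.03399 Ω
Section 2: A = 0.699 mm² = 6.990e-07 m²
R₂ = (1.65×10^-8)(13)/(6.990e-07) = 0.3069 Ω
R = R₁ + R₂ = 0.3409 Ω
V = IR = 10.3 × 0.3409 = 3.51 V

3.51 V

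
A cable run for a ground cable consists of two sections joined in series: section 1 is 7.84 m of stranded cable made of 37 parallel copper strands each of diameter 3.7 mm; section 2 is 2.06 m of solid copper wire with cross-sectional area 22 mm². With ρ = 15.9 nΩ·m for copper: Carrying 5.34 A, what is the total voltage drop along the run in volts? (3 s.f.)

ρ = 15.9 nΩ·m = 1.59×10^-8 Ω·m
Section 1: A_strand = π(1.8500e-03)² = 1.075e-05 m²; R₁ = ρL/(N·A_s) = (1.59×10^-8)(7.84)/(37×1.075e-05) = 3.133×10^-4 Ω
Section 2: A = 22 mm² = 2.200e-05 m²
R₂ = (1.59×10^-8)(2.06)/(2.200e-05) = 0.001489 Ω
R = R₁ + R₂ = 0.001802 Ω
V = IR = 5.34 × 0.001802 = 0.00962 V

0.00962 V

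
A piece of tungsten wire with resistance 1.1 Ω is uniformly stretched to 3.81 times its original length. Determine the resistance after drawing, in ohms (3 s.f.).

Volume constant ⇒ A' = A/k with k = 3.81. R' = ρ(kL)/(A/k) = k²R.
R' = 14.52 × 1.1 = 16.0 Ω

16.0 Ω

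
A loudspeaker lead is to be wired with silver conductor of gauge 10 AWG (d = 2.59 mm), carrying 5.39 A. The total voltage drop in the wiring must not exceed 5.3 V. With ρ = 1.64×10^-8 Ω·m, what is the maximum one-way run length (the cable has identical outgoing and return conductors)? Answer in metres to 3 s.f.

158 m

A = π(2.59/2 mm)² = π(1.2950e-03 m)² = 5.269e-06 m²
L_max = V_max·A/(2·ρI) = (5.3)(5.269e-06)/(2×1.64×10^-8×5.39) = 158 m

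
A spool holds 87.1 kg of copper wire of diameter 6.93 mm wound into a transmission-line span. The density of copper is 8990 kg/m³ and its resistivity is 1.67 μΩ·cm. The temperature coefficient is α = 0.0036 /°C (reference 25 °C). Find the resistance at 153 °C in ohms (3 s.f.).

0.166 Ω

ρ = 1.67 μΩ·cm = 1.67×10^-8 Ω·m
A = π(d/2)² = π(3.4650e-03 m)² = 3.7719e-05 m²
L = m/(density·A) = 87.1/(8990×3.7719e-05) = 256.9 m
R = ρL/A = (1.67×10^-8)(256.9)/(3.7719e-05) = 0.1137 Ω
R(153 °C) = 0.1137 × (1 + 0.0036×128) = 0.166 Ω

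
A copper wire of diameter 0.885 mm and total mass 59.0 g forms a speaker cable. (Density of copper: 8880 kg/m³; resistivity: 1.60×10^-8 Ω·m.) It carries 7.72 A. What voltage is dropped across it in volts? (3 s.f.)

A = π(d/2)² = π(4.4250e-04 m)² = 6.1514e-07 m²
L = m/(density·A) = 0.059/(8880×6.1514e-07) = 10.8 m
R = ρL/A = (1.60×10^-8)(10.8)/(6.1514e-07) = 0.2809 Ω
V = IR = 7.72 × 0.2809 = 2.17 V

2.17 V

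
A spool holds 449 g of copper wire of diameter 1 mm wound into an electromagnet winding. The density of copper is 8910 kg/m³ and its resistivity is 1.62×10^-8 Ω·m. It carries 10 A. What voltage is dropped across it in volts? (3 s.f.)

A = π(d/2)² = π(5.0000e-04 m)² = 7.8540e-07 m²
L = m/(density·A) = 0.449/(8910×7.8540e-07) = 64.16 m
R = ρL/A = (1.62×10^-8)(64.16)/(7.8540e-07) = 1.323 Ω
V = IR = 10 × 1.323 = 13.2 V

13.2 V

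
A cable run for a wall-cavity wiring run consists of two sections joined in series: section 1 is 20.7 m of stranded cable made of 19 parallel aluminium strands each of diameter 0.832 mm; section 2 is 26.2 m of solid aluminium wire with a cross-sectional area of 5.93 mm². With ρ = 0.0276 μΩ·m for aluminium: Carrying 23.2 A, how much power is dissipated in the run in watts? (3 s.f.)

95.4 W

ρ = 0.0276 μΩ·m = 2.76×10^-8 Ω·m
Section 1: A_strand = π(4.1600e-04)² = 5.437e-07 m²; R₁ = ρL/(N·A_s) = (2.76×10^-8)(20.7)/(19×5.437e-07) = 0.05531 Ω
Section 2: A = 5.93 mm² = 5.930e-06 m²
R₂ = (2.76×10^-8)(26.2)/(5.930e-06) = 0.1219 Ω
R = R₁ + R₂ = 0.1773 Ω
P = I²R = (23.2)² × 0.1773 = 95.4 W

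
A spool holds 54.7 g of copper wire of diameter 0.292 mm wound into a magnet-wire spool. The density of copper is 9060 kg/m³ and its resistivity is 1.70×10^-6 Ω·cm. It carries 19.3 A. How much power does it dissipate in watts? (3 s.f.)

8530 W

ρ = 1.70×10^-6 Ω·cm = 1.70×10^-8 Ω·m
A = π(d/2)² = π(1.4600e-04 m)² = 6.6966e-08 m²
L = m/(density·A) = 0.0547/(9060×6.6966e-08) = 90.16 m
R = ρL/A = (1.70×10^-8)(90.16)/(6.6966e-08) = 22.89 Ω
P = I²R = (19.3)² × 22.89 = 8530 W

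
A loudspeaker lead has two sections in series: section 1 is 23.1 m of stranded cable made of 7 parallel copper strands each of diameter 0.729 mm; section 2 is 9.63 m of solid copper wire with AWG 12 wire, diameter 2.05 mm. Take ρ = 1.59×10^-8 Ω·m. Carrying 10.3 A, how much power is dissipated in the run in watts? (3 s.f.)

18.3 W

Section 1: A_strand = π(3.6450e-04)² = 4.174e-07 m²; R₁ = ρL/(N·A_s) = (1.59×10^-8)(23.1)/(7×4.174e-07) = 0.1257 Ω
Section 2: A = π(2.05/2 mm)² = π(1.0250e-03 m)² = 3.301e-06 m²
R₂ = (1.59×10^-8)(9.63)/(3.301e-06) = 0.04639 Ω
R = R₁ + R₂ = 0.1721 Ω
P = I²R = (10.3)² × 0.1721 = 18.3 W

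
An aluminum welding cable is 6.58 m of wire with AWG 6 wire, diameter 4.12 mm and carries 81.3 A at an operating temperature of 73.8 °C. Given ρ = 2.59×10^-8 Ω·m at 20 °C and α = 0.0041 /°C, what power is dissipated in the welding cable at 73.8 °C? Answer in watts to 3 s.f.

103 W

A = π(4.12/2 mm)² = π(2.0600e-03 m)² = 1.333e-05 m²
R₍20₎ = ρL/A = (2.59×10^-8)(6.58)/(1.333e-05) = 0.01278 Ω
R₍73.8₎ = R₍20₎(1 + αΔT) = 0.01278 × (1 + 0.0041×53.8) = 0.0156 Ω
P = I²R = (81.3)² × 0.0156 = 103 W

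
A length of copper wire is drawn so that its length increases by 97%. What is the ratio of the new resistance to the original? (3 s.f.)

3.88

k = 1 + 97/100 = 1.97; volume constant ⇒ A' = A/k, so R' = k²R.
Factor = 3.88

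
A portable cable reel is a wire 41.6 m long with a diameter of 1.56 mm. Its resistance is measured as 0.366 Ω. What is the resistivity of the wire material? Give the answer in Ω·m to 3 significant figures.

A = π(d/2)² = π(7.8000e-04 m)² = 1.911e-06 m²
ρ = RA/L = (0.366)(1.911e-06)/(41.6) = 1.68×10^-8 Ω·m

1.68×10^-8 Ω·m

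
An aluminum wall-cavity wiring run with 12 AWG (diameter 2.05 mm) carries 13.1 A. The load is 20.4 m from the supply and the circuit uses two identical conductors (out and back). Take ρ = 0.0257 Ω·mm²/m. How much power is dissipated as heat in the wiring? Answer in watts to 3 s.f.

ρ = 0.0257 Ω·mm²/m = 2.57×10^-8 Ω·m
A = π(2.05/2 mm)² = π(1.0250e-03 m)² = 3.301e-06 m²
Total conductor length (both ways) L = 2 × 20.4 = 40.8 m
R = ρL/A = (2.57×10^-8)(40.8)/(3.301e-06) = 0.3177 Ω
P = I²R = (13.1)² × 0.3177 = 54.5 W

54.5 W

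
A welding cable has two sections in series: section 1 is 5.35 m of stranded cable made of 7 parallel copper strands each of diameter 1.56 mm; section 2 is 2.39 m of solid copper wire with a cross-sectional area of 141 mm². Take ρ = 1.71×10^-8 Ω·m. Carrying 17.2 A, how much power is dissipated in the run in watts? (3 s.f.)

2.11 W

Section 1: A_strand = π(7.8000e-04)² = 1.911e-06 m²; R₁ = ρL/(N·A_s) = (1.71×10^-8)(5.35)/(7×1.911e-06) = 0.006838 Ω
Section 2: A = 141 mm² = 1.410e-04 m²
R₂ = (1.71×10^-8)(2.39)/(1.410e-04) = 2.899×10^-4 Ω
R = R₁ + R₂ = 0.007128 Ω
P = I²R = (17.2)² × 0.007128 = 2.11 W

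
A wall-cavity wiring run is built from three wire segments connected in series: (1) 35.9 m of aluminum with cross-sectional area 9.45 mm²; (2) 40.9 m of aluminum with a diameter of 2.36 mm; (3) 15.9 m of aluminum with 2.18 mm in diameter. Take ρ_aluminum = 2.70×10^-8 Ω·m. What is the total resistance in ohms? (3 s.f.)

0.470 Ω

Seg 1: A = 9.45 mm² = 9.450e-06 m²
R_1 = (2.70×10^-8)(35.9)/(9.450e-06) = 0.1026 Ω
Seg 2: A = π(d/2)² = π(1.1800e-03 m)² = 4.374e-06 m²
R_2 = (2.70×10^-8)(40.9)/(4.374e-06) = 0.2524 Ω
Seg 3: A = π(d/2)² = π(1.0900e-03 m)² = 3.733e-06 m²
R_3 = (2.70×10^-8)(15.9)/(3.733e-06) = 0.115 Ω
R_total = R_1 + R_2 + R_3 = 0.470 Ω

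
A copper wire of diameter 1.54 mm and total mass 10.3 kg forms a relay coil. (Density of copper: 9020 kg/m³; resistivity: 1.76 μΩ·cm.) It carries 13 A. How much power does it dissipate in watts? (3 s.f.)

ρ = 1.76 μΩ·cm = 1.76×10^-8 Ω·m
A = π(d/2)² = π(7.7000e-04 m)² = 1.8627e-06 m²
L = m/(density·A) = 10.3/(9020×1.8627e-06) = 613.1 m
R = ρL/A = (1.76×10^-8)(613.1)/(1.8627e-06) = 5.793 Ω
P = I²R = (13)² × 5.793 = 979 W

979 W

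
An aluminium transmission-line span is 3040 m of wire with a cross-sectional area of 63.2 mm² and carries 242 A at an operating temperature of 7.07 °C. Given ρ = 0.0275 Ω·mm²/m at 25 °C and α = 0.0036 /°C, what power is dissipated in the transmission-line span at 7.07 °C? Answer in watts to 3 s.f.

ρ = 0.0275 Ω·mm²/m = 2.75×10^-8 Ω·m
A = 63.2 mm² = 6.320e-05 m²
R₍25₎ = ρL/A = (2.75×10^-8)(3040)/(6.320e-05) = 1.323 Ω
R₍7.07₎ = R₍25₎(1 + αΔT) = 1.323 × (1 + 0.0036×-17.9) = 1.237 Ω
P = I²R = (242)² × 1.237 = 72500 W

72500 W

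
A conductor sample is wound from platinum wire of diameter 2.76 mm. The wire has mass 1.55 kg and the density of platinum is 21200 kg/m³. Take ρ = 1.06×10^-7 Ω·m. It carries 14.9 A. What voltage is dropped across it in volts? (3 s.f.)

3.23 V

A = π(d/2)² = π(1.3800e-03 m)² = 5.9828e-06 m²
L = m/(density·A) = 1.55/(21200×5.9828e-06) = 12.22 m
R = ρL/A = (1.06×10^-7)(12.22)/(5.9828e-06) = 0.2165 Ω
V = IR = 14.9 × 0.2165 = 3.23 V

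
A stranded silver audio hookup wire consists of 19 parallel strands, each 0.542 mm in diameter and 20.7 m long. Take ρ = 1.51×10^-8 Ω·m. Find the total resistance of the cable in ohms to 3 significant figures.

0.0713 Ω

A_strand = π(2.7100e-04 m)² = 2.307e-07 m²
R_strand = ρL/A = (1.51×10^-8)(20.7)/(2.307e-07) = 1.355 Ω
R_total = R_strand/N = 1.355/19 = 0.0713 Ω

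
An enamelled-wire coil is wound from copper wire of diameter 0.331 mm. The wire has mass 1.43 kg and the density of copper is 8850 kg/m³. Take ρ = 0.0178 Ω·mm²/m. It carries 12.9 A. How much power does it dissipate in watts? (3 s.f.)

ρ = 0.0178 Ω·mm²/m = 1.78×10^-8 Ω·m
A = π(d/2)² = π(1.6550e-04 m)² = 8.6049e-08 m²
L = m/(density·A) = 1.43/(8850×8.6049e-08) = 1878 m
R = ρL/A = (1.78×10^-8)(1878)/(8.6049e-08) = 388.4 Ω
P = I²R = (12.9)² × 388.4 = 64600 W

64600 W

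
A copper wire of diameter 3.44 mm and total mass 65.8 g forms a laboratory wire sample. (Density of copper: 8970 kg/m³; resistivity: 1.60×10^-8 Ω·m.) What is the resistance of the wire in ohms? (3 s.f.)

A = π(d/2)² = π(1.7200e-03 m)² = 9.2941e-06 m²
L = m/(density·A) = 0.0658/(8970×9.2941e-06) = 0.7893 m
R = ρL/A = (1.60×10^-8)(0.7893)/(9.2941e-06) = 0.00136 Ω

0.00136 Ω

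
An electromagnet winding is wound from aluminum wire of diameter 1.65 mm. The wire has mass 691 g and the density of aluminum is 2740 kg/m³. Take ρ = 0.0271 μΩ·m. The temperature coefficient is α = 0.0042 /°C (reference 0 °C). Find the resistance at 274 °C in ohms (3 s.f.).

ρ = 0.0271 μΩ·m = 2.71×10^-8 Ω·m
A = π(d/2)² = π(8.2500e-04 m)² = 2.1382e-06 m²
L = m/(density·A) = 0.691/(2740×2.1382e-06) = 117.9 m
R = ρL/A = (2.71×10^-8)(117.9)/(2.1382e-06) = 1.495 Ω
R(274 °C) = 1.495 × (1 + 0.0042×274) = 3.22 Ω

3.22 Ω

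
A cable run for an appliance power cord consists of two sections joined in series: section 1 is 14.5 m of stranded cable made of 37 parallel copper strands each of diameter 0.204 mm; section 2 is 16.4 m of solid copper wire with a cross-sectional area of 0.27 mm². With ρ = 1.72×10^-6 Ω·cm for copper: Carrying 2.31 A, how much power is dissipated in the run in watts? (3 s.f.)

6.68 W

ρ = 1.72×10^-6 Ω·cm = 1.72×10^-8 Ω·m
Section 1: A_strand = π(1.0200e-04)² = 3.269e-08 m²; R₁ = ρL/(N·A_s) = (1.72×10^-8)(14.5)/(37×3.269e-08) = 0.2062 Ω
Section 2: A = 0.27 mm² = 2.700e-07 m²
R₂ = (1.72×10^-8)(16.4)/(2.700e-07) = 1.045 Ω
R = R₁ + R₂ = 1.251 Ω
P = I²R = (2.31)² × 1.251 = 6.68 W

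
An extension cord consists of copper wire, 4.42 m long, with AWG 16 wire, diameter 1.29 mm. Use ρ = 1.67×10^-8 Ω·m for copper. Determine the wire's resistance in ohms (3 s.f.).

0.0565 Ω

A = π(1.29/2 mm)² = π(6.4500e-04 m)² = 1.307e-06 m²
R = ρL/A = (1.67×10^-8)(4.42 m)/(1.307e-06 m²) = 0.0565 Ω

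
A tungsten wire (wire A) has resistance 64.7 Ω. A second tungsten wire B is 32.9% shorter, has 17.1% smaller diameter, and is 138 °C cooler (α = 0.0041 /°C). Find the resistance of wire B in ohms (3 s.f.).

R ∝ ρL/d² with ρ ∝ (1+αΔT), so R_B/R_A = (1 − 32.9/100) × (1 − 17.1/100)⁻² × (1 − 0.0041×138)
= 0.671 × 1.455 × 0.4342 = 0.4239
R_B = 0.4239 × 64.7 = 27.4 Ω

27.4 Ω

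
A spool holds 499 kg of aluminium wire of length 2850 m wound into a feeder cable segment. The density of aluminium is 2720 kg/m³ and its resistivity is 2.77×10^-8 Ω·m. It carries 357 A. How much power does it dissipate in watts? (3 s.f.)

A = m/(density·L) = 499/(2720×2850) = 6.4370e-05 m²
R = ρL/A = (2.77×10^-8)(2850)/(6.4370e-05) = 1.226 Ω
P = I²R = (357)² × 1.226 = 1.56×10^5 W

1.56×10^5 W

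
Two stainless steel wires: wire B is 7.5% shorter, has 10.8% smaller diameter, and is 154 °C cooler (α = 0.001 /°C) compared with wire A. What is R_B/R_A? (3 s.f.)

0.984

R ∝ ρL/d² with ρ ∝ (1+αΔT), so R_B/R_A = (1 − 7.5/100) × (1 − 10.8/100)⁻² × (1 − 0.001×154)
= 0.925 × 1.257 × 0.846 = 0.984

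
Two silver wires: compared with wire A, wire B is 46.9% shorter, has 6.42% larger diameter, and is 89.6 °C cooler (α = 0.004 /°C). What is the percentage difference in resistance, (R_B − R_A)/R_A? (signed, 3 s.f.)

-69.9%

R ∝ ρL/d² with ρ ∝ (1+αΔT), so R_B/R_A = (1 − 46.9/100) × (1 + 6.42/100)⁻² × (1 − 0.004×89.6)
= 0.531 × 0.883 × 0.6416 = 0.3008
(R_B − R_A)/R_A = 0.3008 − 1 = -69.9%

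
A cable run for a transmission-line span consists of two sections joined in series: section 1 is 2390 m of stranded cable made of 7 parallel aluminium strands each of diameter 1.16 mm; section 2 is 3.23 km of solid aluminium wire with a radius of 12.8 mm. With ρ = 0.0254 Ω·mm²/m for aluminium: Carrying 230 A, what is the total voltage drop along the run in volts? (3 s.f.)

ρ = 0.0254 Ω·mm²/m = 2.54×10^-8 Ω·m
Section 1: A_strand = π(5.8000e-04)² = 1.057e-06 m²; R₁ = ρL/(N·A_s) = (2.54×10^-8)(2390)/(7×1.057e-06) = 8.206 Ω
Section 2: A = πr² = π(1.2800e-02 m)² = 5.147e-04 m²
R₂ = (2.54×10^-8)(3230)/(5.147e-04) = 0.1594 Ω
R = R₁ + R₂ = 8.365 Ω
V = IR = 230 × 8.365 = 1920 V

1920 V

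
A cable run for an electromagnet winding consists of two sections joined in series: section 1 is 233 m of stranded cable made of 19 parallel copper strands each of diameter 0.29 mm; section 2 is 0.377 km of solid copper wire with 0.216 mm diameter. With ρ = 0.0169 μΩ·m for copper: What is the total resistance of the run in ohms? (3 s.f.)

ρ = 0.0169 μΩ·m = 1.69×10^-8 Ω·m
Section 1: A_strand = π(1.4500e-04)² = 6.605e-08 m²; R₁ = ρL/(N·A_s) = (1.69×10^-8)(233)/(19×6.605e-08) = 3.138 Ω
Section 2: A = π(d/2)² = π(1.0800e-04 m)² = 3.664e-08 m²
R₂ = (1.69×10^-8)(377)/(3.664e-08) = 173.9 Ω
R = R₁ + R₂ = 177 Ω

177 Ω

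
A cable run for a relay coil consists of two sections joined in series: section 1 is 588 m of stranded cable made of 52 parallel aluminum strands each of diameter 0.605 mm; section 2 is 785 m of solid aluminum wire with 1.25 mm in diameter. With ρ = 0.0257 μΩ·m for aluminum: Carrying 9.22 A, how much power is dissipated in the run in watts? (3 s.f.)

ρ = 0.0257 μΩ·m = 2.57×10^-8 Ω·m
Section 1: A_strand = π(3.0250e-04)² = 2.875e-07 m²; R₁ = ρL/(N·A_s) = (2.57×10^-8)(588)/(52×2.875e-07) = 1.011 Ω
Section 2: A = π(d/2)² = π(6.2500e-04 m)² = 1.227e-06 m²
R₂ = (2.57×10^-8)(785)/(1.227e-06) = 16.44 Ω
R = R₁ + R₂ = 17.45 Ω
P = I²R = (9.22)² × 17.45 = 1480 W

1480 W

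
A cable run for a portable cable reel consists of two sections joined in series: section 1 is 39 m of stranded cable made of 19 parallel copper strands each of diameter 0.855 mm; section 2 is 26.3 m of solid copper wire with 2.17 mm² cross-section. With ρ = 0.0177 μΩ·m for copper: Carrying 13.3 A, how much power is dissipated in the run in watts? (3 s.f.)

ρ = 0.0177 μΩ·m = 1.77×10^-8 Ω·m
Section 1: A_strand = π(4.2750e-04)² = 5.741e-07 m²; R₁ = ρL/(N·A_s) = (1.77×10^-8)(39)/(19×5.741e-07) = 0.06328 Ω
Section 2: A = 2.17 mm² = 2.170e-06 m²
R₂ = (1.77×10^-8)(26.3)/(2.170e-06) = 0.2145 Ω
R = R₁ + R₂ = 0.2778 Ω
P = I²R = (13.3)² × 0.2778 = 49.1 W

49.1 W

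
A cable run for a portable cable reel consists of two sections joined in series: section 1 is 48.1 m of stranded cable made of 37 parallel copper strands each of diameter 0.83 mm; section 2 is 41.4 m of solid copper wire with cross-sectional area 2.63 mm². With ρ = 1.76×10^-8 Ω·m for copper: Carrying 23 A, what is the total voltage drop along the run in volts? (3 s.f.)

7.34 V

Section 1: A_strand = π(4.1500e-04)² = 5.411e-07 m²; R₁ = ρL/(N·A_s) = (1.76×10^-8)(48.1)/(37×5.411e-07) = 0.04229 Ω
Section 2: A = 2.63 mm² = 2.630e-06 m²
R₂ = (1.76×10^-8)(41.4)/(2.630e-06) = 0.277 Ω
R = R₁ + R₂ = 0.3193 Ω
V = IR = 23 × 0.3193 = 7.34 V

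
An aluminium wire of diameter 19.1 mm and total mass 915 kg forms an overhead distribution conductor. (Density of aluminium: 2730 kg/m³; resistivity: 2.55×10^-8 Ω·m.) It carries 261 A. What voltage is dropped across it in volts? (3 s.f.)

27.2 V

A = π(d/2)² = π(9.5500e-03 m)² = 2.8652e-04 m²
L = m/(density·A) = 915/(2730×2.8652e-04) = 1170 m
R = ρL/A = (2.55×10^-8)(1170)/(2.8652e-04) = 0.1041 Ω
V = IR = 261 × 0.1041 = 27.2 V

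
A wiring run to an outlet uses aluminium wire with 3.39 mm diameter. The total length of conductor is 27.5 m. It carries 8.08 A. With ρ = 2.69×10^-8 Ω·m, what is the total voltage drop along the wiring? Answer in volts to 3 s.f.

0.662 V

A = π(d/2)² = π(1.6950e-03 m)² = 9.026e-06 m²
R = ρL/A = (2.69×10^-8)(27.5)/(9.026e-06) = 0.08196 Ω
V = IR = 8.08 × 0.08196 = 0.662 V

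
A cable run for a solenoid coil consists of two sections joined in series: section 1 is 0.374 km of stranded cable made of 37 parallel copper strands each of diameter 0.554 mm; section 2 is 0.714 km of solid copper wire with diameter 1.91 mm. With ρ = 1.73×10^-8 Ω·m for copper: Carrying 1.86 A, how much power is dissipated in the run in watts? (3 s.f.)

17.4 W

Section 1: A_strand = π(2.7700e-04)² = 2.411e-07 m²; R₁ = ρL/(N·A_s) = (1.73×10^-8)(374)/(37×2.411e-07) = 0.7254 Ω
Section 2: A = π(d/2)² = π(9.5500e-04 m)² = 2.865e-06 m²
R₂ = (1.73×10^-8)(714)/(2.865e-06) = 4.311 Ω
R = R₁ + R₂ = 5.037 Ω
P = I²R = (1.86)² × 5.037 = 17.4 W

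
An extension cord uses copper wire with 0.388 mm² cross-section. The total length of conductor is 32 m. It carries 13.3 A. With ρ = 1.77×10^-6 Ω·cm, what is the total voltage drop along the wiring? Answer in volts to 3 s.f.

19.4 V

ρ = 1.77×10^-6 Ω·cm = 1.77×10^-8 Ω·m
A = 0.388 mm² = 3.880e-07 m²
R = ρL/A = (1.77×10^-8)(32)/(3.880e-07) = 1.46 Ω
V = IR = 13.3 × 1.46 = 19.4 V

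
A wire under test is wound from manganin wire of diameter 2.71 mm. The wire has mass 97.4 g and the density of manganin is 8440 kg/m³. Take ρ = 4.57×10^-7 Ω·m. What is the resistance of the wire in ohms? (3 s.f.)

A = π(d/2)² = π(1.3550e-03 m)² = 5.7680e-06 m²
L = m/(density·A) = 0.0974/(8440×5.7680e-06) = 2.001 m
R = ρL/A = (4.57×10^-7)(2.001)/(5.7680e-06) = 0.159 Ω

0.159 Ω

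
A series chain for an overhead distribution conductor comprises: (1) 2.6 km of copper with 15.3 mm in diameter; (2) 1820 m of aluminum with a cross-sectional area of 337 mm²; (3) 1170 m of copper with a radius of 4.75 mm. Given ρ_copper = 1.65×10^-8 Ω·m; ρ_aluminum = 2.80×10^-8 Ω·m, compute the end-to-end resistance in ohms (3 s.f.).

0.657 Ω

Seg 1: A = π(d/2)² = π(7.6500e-03 m)² = 1.839e-04 m²
R_1 = (1.65×10^-8)(2600)/(1.839e-04) = 0.2333 Ω
Seg 2: A = 337 mm² = 3.370e-04 m²
R_2 = (2.80×10^-8)(1820)/(3.370e-04) = 0.1512 Ω
Seg 3: A = πr² = π(4.7500e-03 m)² = 7.088e-05 m²
R_3 = (1.65×10^-8)(1170)/(7.088e-05) = 0.2724 Ω
R_total = R_1 + R_2 + R_3 = 0.657 Ω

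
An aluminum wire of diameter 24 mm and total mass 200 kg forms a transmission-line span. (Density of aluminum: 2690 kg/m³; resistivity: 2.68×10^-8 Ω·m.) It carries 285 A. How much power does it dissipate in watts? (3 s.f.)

A = π(d/2)² = π(1.2000e-02 m)² = 4.5239e-04 m²
L = m/(density·A) = 200/(2690×4.5239e-04) = 164.3 m
R = ρL/A = (2.68×10^-8)(164.3)/(4.5239e-04) = 0.009736 Ω
P = I²R = (285)² × 0.009736 = 791 W

791 W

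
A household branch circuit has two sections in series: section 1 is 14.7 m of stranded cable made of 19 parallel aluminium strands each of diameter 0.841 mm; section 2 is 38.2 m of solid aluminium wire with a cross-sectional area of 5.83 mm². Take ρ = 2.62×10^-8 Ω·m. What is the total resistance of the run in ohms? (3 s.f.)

0.208 Ω

Section 1: A_strand = π(4.2050e-04)² = 5.555e-07 m²; R₁ = ρL/(N·A_s) = (2.62×10^-8)(14.7)/(19×5.555e-07) = 0.03649 Ω
Section 2: A = 5.83 mm² = 5.830e-06 m²
R₂ = (2.62×10^-8)(38.2)/(5.830e-06) = 0.1717 Ω
R = R₁ + R₂ = 0.208 Ω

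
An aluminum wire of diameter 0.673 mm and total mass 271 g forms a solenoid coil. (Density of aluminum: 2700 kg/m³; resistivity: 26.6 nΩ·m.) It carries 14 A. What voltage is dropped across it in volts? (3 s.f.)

295 V

ρ = 26.6 nΩ·m = 2.66×10^-8 Ω·m
A = π(d/2)² = π(3.3650e-04 m)² = 3.5573e-07 m²
L = m/(density·A) = 0.271/(2700×3.5573e-07) = 282.2 m
R = ρL/A = (2.66×10^-8)(282.2)/(3.5573e-07) = 21.1 Ω
V = IR = 14 × 21.1 = 295 V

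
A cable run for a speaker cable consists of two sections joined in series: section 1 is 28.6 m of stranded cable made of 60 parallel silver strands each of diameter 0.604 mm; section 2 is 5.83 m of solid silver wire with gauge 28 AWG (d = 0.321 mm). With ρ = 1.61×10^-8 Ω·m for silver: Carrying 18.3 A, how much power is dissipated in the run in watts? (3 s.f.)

Section 1: A_strand = π(3.0200e-04)² = 2.865e-07 m²; R₁ = ρL/(N·A_s) = (1.61×10^-8)(28.6)/(60×2.865e-07) = 0.02678 Ω
Section 2: A = π(0.321/2 mm)² = π(1.6050e-04 m)² = 8.093e-08 m²
R₂ = (1.61×10^-8)(5.83)/(8.093e-08) = 1.16 Ω
R = R₁ + R₂ = 1.187 Ω
P = I²R = (18.3)² × 1.187 = 397 W

397 W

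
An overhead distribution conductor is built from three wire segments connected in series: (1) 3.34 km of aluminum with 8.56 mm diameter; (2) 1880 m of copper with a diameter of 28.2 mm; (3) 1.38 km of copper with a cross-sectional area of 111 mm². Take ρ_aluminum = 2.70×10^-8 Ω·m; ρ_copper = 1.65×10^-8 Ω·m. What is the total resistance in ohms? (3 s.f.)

Seg 1: A = π(d/2)² = π(4.2800e-03 m)² = 5.755e-05 m²
R_1 = (2.70×10^-8)(3340)/(5.755e-05) = 1.567 Ω
Seg 2: A = π(d/2)² = π(1.4100e-02 m)² = 6.246e-04 m²
R_2 = (1.65×10^-8)(1880)/(6.246e-04) = 0.04967 Ω
Seg 3: A = 111 mm² = 1.110e-04 m²
R_3 = (1.65×10^-8)(1380)/(1.110e-04) = 0.2051 Ω
R_total = R_1 + R_2 + R_3 = 1.82 Ω

1.82 Ω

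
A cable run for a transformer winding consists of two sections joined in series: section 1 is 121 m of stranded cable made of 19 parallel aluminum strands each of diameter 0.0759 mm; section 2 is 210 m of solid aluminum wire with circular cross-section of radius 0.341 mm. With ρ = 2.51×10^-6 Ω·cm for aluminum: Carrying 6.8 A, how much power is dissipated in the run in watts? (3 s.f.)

2300 W

ρ = 2.51×10^-6 Ω·cm = 2.51×10^-8 Ω·m
Section 1: A_strand = π(3.7950e-05)² = 4.525e-09 m²; R₁ = ρL/(N·A_s) = (2.51×10^-8)(121)/(19×4.525e-09) = 35.33 Ω
Section 2: A = πr² = π(3.4100e-04 m)² = 3.653e-07 m²
R₂ = (2.51×10^-8)(210)/(3.653e-07) = 14.43 Ω
R = R₁ + R₂ = 49.76 Ω
P = I²R = (6.8)² × 49.76 = 2300 W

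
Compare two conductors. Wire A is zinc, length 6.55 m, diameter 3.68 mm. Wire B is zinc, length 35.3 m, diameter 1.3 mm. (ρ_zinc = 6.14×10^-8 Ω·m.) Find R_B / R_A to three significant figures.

R ∝ ρL/d², so R_B/R_A = (L_B/L_A) × (d_A/d_B)²
= (35.3/6.55) × (3.68/1.3)² = 43.2

43.2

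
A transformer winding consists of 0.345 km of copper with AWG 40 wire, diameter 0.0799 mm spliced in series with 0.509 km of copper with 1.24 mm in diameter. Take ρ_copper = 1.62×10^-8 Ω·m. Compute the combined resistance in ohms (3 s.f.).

Segment 1: A = π(0.0799/2 mm)² = π(3.9950e-05 m)² = 5.014e-09 m²
R₁ = ρL/A = (1.62×10^-8)(345)/(5.014e-09) = 1115 Ω
Segment 2: A = π(d/2)² = π(6.2000e-04 m)² = 1.208e-06 m²
R₂ = (1.62×10^-8)(509)/(1.208e-06) = 6.828 Ω
R = R₁ + R₂ = 1120 Ω

1120 Ω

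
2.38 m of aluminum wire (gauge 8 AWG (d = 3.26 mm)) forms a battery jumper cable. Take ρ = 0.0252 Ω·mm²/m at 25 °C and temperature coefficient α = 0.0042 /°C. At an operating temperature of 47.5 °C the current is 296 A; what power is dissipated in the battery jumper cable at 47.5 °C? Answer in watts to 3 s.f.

689 W

ρ = 0.0252 Ω·mm²/m = 2.52×10^-8 Ω·m
A = π(3.26/2 mm)² = π(1.6300e-03 m)² = 8.347e-06 m²
R₍25₎ = ρL/A = (2.52×10^-8)(2.38)/(8.347e-06) = 0.007185 Ω
R₍47.5₎ = R₍25₎(1 + αΔT) = 0.007185 × (1 + 0.0042×22.5) = 0.007864 Ω
P = I²R = (296)² × 0.007864 = 689 W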